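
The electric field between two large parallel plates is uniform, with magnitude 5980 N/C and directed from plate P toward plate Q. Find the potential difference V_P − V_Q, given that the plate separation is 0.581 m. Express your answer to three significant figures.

In a uniform field, potential decreases in the direction of E: ΔV = −E·d for a displacement d parallel to E.
Going from Q to P is a displacement of 0.581 m opposite to the field, so V_P − V_Q = +Ed = 3470 V.

3470 V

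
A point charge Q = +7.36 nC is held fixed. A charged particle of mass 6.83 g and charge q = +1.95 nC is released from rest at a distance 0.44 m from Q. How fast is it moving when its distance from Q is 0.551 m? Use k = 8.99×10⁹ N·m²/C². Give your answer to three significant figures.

Only the electrostatic force acts, so mechanical energy is conserved: ½mv² = U₁ − U₂ = kQq(1/r₁ − 1/r₂).
U₁ − U₂ = (8.99×10⁹ N·m²/C²)(7.36×10⁻⁹ C)(1.95×10⁻⁹ C)(1/0.440 − 1/0.551) = 5.91×10⁻⁸ J.
v = √(2·5.91×10⁻⁸/6.83×10⁻³) = 4.16×10⁻³ m/s.

4.16×10⁻³ m/s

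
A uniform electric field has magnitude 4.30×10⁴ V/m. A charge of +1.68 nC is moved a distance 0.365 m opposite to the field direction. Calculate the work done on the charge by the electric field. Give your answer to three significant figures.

-2.64×10⁻⁵ J

The potential change for a displacement 0.365 m opposite to the field direction is ΔV = +Ed = 1.57×10⁴ V.
W_field = −qΔV = -2.64×10⁻⁵ J.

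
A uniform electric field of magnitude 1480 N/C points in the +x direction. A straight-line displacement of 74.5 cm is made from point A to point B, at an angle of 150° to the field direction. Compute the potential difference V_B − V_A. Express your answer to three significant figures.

Only the component of displacement along E changes the potential: ΔV = −E·d·cosθ.
ΔV = −(1480 V/m)(0.745 m)cos150° = 955 V.

955 V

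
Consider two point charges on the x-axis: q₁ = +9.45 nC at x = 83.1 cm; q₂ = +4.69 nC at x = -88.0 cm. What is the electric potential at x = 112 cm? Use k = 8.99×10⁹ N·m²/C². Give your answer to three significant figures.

Electric potential is a scalar, so the contributions from each charge add algebraically: V = Σ kqᵢ/rᵢ.
Distances from the field point to each charge: r₁ = 0.289 m, r₂ = 2.00 m.
V = k[(9.45×10⁻⁹)/(0.289) + (4.69×10⁻⁹)/(2.00)] = 315 V.

315 V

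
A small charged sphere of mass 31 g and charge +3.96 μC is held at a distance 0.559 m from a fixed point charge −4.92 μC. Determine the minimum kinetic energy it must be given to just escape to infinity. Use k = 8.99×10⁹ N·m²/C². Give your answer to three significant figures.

To just escape, total mechanical energy must reach zero at infinity: ½mv²_min + U = 0, so ½mv²_min = −U = |kQq|/r.
|U| = |kQq|/r = (8.99×10⁹ N·m²/C²)(4.92×10⁻⁶)(3.96×10⁻⁶)/(0.559) = 0.313 J.

0.313 J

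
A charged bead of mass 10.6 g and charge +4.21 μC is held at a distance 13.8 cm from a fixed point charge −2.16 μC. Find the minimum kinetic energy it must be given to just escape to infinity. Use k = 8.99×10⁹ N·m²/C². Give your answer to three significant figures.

0.592 J

To just escape, total mechanical energy must reach zero at infinity: ½mv²_min + U = 0, so ½mv²_min = −U = |kQq|/r.
|U| = |kQq|/r = (8.99×10⁹ N·m²/C²)(2.16×10⁻⁶)(4.21×10⁻⁶)/(0.138) = 0.592 J.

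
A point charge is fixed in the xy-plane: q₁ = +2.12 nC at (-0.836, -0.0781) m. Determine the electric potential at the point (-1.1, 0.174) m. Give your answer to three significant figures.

Electric potential is a scalar, so the contributions from each charge add algebraically: V = Σ kqᵢ/rᵢ.
Distances from the field point to each charge: r₁ = 0.365 m.
V = k[(2.12×10⁻⁹)/(0.365)] = 52.2 V.

52.2 V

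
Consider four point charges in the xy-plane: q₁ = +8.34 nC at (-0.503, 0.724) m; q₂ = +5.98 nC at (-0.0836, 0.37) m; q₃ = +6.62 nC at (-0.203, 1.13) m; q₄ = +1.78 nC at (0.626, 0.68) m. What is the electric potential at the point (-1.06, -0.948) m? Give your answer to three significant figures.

Electric potential is a scalar, so the contributions from each charge add algebraically: V = Σ kqᵢ/rᵢ.
Distances from the field point to each charge: r₁ = 1.76 m, r₂ = 1.64 m, r₃ = 2.25 m, r₄ = 2.34 m.
V = k[(8.34×10⁻⁹)/(1.76) + (5.98×10⁻⁹)/(1.64) + (6.62×10⁻⁹)/(2.25) + (1.78×10⁻⁹)/(2.34)] = 109 V.

109 V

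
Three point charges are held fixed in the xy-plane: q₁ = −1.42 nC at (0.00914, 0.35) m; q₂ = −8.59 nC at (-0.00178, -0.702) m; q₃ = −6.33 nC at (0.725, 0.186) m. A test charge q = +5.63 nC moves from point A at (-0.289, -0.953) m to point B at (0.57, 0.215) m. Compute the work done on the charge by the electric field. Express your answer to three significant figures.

1.15×10⁻⁶ J

The work done by the electric force is W_field = −ΔU = −q(V_B − V_A) = q(V_A − V_B).
At A: distances to the source charges are 1.34 m, 0.381 m, 1.52 m; V_A = Σ kqᵢ/rᵢ = -249 V.
At B: distances to the source charges are 0.577 m, 1.08 m, 0.158 m; V_B = Σ kqᵢ/rᵢ = -454 V.
ΔV = V_B − V_A = -205 V.
W_field = −qΔV = −(5.63×10⁻⁹ C)(-205 V) = 1.15×10⁻⁶ J.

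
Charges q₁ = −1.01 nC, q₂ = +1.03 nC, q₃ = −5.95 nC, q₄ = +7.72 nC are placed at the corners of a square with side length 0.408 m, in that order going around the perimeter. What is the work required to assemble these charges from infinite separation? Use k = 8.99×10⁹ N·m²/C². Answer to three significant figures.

-1.12×10⁻⁶ J

The work to assemble the configuration equals its total potential energy, U = Σ kqᵢqⱼ/rᵢⱼ over all pairs.
The four side pairs have separation 0.408 m and the two diagonal pairs 0.577 m.
Summing all 6 pair terms gives U = -1.12×10⁻⁶ J.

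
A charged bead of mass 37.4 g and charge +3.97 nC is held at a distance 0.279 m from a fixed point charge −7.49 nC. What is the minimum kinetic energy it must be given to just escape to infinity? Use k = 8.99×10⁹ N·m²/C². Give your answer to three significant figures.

To just escape, total mechanical energy must reach zero at infinity: ½mv²_min + U = 0, so ½mv²_min = −U = |kQq|/r.
|U| = |kQq|/r = (8.99×10⁹ N·m²/C²)(7.49×10⁻⁹)(3.97×10⁻⁹)/(0.279) = 9.58×10⁻⁷ J.

9.58×10⁻⁷ J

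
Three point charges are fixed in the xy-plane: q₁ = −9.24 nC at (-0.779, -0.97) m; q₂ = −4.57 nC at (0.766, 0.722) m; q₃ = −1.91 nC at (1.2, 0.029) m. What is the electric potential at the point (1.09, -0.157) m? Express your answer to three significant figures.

-164 V

Electric potential is a scalar, so the contributions from each charge add algebraically: V = Σ kqᵢ/rᵢ.
Distances from the field point to each charge: r₁ = 2.04 m, r₂ = 0.937 m, r₃ = 0.216 m.
V = k[(-9.24×10⁻⁹)/(2.04) + (-4.57×10⁻⁹)/(0.937) + (-1.91×10⁻⁹)/(0.216)] = -164 V.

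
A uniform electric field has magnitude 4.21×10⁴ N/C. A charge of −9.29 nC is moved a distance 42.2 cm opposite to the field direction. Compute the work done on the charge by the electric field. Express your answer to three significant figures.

1.65×10⁻⁴ J

The potential change for a displacement 42.2 cm opposite to the field direction is ΔV = +Ed = 1.78×10⁴ V.
W_field = −qΔV = 1.65×10⁻⁴ J.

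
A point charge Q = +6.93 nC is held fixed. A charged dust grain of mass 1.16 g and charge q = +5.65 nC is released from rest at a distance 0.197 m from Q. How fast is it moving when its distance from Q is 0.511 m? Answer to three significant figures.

Only the electrostatic force acts, so mechanical energy is conserved: ½mv² = U₁ − U₂ = kQq(1/r₁ − 1/r₂).
U₁ − U₂ = (8.99×10⁹ N·m²/C²)(6.93×10⁻⁹ C)(5.65×10⁻⁹ C)(1/0.197 − 1/0.511) = 1.10×10⁻⁶ J.
v = √(2·1.10×10⁻⁶/1.16×10⁻³) = 0.0435 m/s.

0.0435 m/s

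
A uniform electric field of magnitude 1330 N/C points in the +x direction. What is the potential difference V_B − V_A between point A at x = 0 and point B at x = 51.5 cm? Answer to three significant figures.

-685 V

In a uniform field, potential decreases in the direction of E: V_B − V_A = −E·Δx.
V_B − V_A = −(1330 V/m)(0.515 m) = -685 V.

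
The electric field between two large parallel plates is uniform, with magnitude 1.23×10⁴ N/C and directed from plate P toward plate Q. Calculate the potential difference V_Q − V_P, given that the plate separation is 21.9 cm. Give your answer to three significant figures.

In a uniform field, potential decreases in the direction of E: ΔV = −E·d for a displacement d parallel to E.
Going from P to Q is a displacement of 21.9 cm along the field, so V_Q − V_P = −Ed = -2690 V.

-2690 V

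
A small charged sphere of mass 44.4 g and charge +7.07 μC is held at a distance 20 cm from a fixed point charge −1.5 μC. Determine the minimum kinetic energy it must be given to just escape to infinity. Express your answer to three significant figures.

0.477 J

To just escape, total mechanical energy must reach zero at infinity: ½mv²_min + U = 0, so ½mv²_min = −U = |kQq|/r.
|U| = |kQq|/r = (8.99×10⁹ N·m²/C²)(1.50×10⁻⁶)(7.07×10⁻⁶)/(0.200) = 0.477 J.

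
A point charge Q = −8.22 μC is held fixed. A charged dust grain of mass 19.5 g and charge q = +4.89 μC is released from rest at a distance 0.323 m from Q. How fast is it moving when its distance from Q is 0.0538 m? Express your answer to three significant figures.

Only the electrostatic force acts, so mechanical energy is conserved: ½mv² = U₁ − U₂ = kQq(1/r₁ − 1/r₂).
U₁ − U₂ = (8.99×10⁹ N·m²/C²)(-8.22×10⁻⁶ C)(4.89×10⁻⁶ C)(1/0.323 − 1/0.0538) = 5.60 J.
v = √(2·5.60/0.0195) = 24.0 m/s.

24.0 m/s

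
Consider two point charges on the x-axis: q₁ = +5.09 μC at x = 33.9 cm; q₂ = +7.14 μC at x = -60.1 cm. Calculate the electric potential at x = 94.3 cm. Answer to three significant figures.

1.17×10⁵ V

The total potential is the scalar sum of each charge's contribution, V = Σ kqᵢ/rᵢ.
Distances from the field point to each charge: r₁ = 0.604 m, r₂ = 1.54 m.
V = k[(5.09×10⁻⁶)/(0.604) + (7.14×10⁻⁶)/(1.54)] = 1.17×10⁵ V.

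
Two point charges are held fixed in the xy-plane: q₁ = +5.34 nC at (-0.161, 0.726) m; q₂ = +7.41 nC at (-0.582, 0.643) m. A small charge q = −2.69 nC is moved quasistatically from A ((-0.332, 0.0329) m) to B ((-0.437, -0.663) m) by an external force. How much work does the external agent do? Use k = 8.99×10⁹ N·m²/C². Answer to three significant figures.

2.25×10⁻⁷ J

For quasistatic motion the external work equals the change in potential energy: W_ext = qΔV = q(V_B − V_A).
At A: distances to the source charges are 0.714 m, 0.659 m; V_A = Σ kqᵢ/rᵢ = 168 V.
At B: distances to the source charges are 1.42 m, 1.31 m; V_B = Σ kqᵢ/rᵢ = 84.6 V.
ΔV = V_B − V_A = -83.7 V.
W_ext = qΔV = (-2.69×10⁻⁹ C)(-83.7 V) = 2.25×10⁻⁷ J.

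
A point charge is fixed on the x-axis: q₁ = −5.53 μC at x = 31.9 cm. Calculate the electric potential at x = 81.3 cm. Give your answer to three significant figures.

The total potential is the scalar sum of each charge's contribution, V = Σ kqᵢ/rᵢ.
V = k[(-5.53×10⁻⁶)/(0.494)] = -1.01×10⁵ V.

-1.01×10⁵ V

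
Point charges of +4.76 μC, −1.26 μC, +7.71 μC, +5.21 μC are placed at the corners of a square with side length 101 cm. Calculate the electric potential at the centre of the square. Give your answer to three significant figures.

2.07×10⁵ V

The total potential is the scalar sum of each charge's contribution, V = Σ kqᵢ/rᵢ.
The distance from each corner to the centre is a√2/2 = 0.714 m.
V = k[(4.76×10⁻⁶)/(0.714) + (-1.26×10⁻⁶)/(0.714) + (7.71×10⁻⁶)/(0.714) + (5.21×10⁻⁶)/(0.714)] = 2.07×10⁵ V.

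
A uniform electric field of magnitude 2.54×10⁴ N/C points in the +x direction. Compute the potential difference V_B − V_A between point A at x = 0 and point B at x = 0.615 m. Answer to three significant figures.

In a uniform field, potential decreases in the direction of E: V_B − V_A = −E·Δx.
V_B − V_A = −(2.54×10⁴ V/m)(0.615 m) = -1.56×10⁴ V.

-1.56×10⁴ V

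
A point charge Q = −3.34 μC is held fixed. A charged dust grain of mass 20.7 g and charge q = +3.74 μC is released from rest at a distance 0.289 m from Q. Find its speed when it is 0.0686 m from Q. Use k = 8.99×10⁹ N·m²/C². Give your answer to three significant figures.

Only the electrostatic force acts, so mechanical energy is conserved: ½mv² = U₁ − U₂ = kQq(1/r₁ − 1/r₂).
U₁ − U₂ = (8.99×10⁹ N·m²/C²)(-3.34×10⁻⁶ C)(3.74×10⁻⁶ C)(1/0.289 − 1/0.0686) = 1.25 J.
v = √(2·1.25/0.0207) = 11.0 m/s.

11.0 m/s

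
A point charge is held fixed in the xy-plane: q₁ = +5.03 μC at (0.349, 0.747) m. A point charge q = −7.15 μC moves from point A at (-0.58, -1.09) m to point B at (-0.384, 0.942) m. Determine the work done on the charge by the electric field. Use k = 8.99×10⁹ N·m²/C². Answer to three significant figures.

The work done by the electric force is W_field = −ΔU = −q(V_B − V_A) = q(V_A − V_B).
At A: distance to the source charge is 2.06 m; V_A = kq₁/r = 2.20×10⁴ V.
At B: distance to the source charge is 0.758 m; V_B = kq₁/r = 5.96×10⁴ V.
ΔV = V_B − V_A = 3.77×10⁴ V.
W_field = −qΔV = −(-7.15×10⁻⁶ C)(3.77×10⁴ V) = 0.269 J.

0.269 J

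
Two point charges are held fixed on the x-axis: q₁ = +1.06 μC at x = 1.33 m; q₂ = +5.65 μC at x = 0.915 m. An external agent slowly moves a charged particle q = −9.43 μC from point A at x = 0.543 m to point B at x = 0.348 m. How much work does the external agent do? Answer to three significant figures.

0.465 J

For quasistatic motion the external work equals the change in potential energy: W_ext = qΔV = q(V_B − V_A).
At A: distances to the source charges are 0.787 m, 0.372 m; V_A = Σ kqᵢ/rᵢ = 1.49×10⁵ V.
At B: distances to the source charges are 0.982 m, 0.567 m; V_B = Σ kqᵢ/rᵢ = 9.93×10⁴ V.
ΔV = V_B − V_A = -4.94×10⁴ V.
W_ext = qΔV = (-9.43×10⁻⁶ C)(-4.94×10⁴ V) = 0.465 J.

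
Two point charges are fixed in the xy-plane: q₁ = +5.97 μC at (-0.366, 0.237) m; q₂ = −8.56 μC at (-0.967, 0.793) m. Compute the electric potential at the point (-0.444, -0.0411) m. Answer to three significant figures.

1.08×10⁵ V

Electric potential is a scalar, so the contributions from each charge add algebraically: V = Σ kqᵢ/rᵢ.
Distances from the field point to each charge: r₁ = 0.289 m, r₂ = 0.985 m.
V = k[(5.97×10⁻⁶)/(0.289) + (-8.56×10⁻⁶)/(0.985)] = 1.08×10⁵ V.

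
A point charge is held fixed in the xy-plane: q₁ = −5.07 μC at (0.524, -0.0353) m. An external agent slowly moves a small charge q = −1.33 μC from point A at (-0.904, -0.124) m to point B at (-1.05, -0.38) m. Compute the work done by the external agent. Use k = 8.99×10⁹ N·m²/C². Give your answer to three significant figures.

-4.75×10⁻³ J

For quasistatic motion the external work equals the change in potential energy: W_ext = qΔV = q(V_B − V_A).
At A: distance to the source charge is 1.43 m; V_A = kq₁/r = -3.19×10⁴ V.
At B: distance to the source charge is 1.61 m; V_B = kq₁/r = -2.83×10⁴ V.
ΔV = V_B − V_A = 3570 V.
W_ext = qΔV = (-1.33×10⁻⁶ C)(3570 V) = -4.75×10⁻³ J.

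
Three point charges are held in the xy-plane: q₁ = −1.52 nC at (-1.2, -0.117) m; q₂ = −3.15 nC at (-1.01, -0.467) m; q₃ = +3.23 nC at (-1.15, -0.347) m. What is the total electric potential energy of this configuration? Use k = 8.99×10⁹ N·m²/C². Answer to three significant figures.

The assembly work is the sum of pairwise potential energies, U = Σ_{i<j} kqᵢqⱼ/rᵢⱼ.
Pair separations: r₁₂ = 0.398 m, r₁₃ = 0.235 m, r₂₃ = 0.184 m.
U = (1.08×10⁻⁷) + (-1.88×10⁻⁷) + (-4.96×10⁻⁷) = -5.75×10⁻⁷ J.

-5.75×10⁻⁷ J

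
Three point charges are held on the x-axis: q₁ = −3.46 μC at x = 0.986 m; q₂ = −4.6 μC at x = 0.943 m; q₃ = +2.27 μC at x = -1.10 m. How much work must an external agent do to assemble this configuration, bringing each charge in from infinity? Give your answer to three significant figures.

3.25 J

The work to assemble the configuration equals its total potential energy, U = Σ kqᵢqⱼ/rᵢⱼ over all pairs.
Pair separations: r₁₂ = 0.0430 m, r₁₃ = 2.09 m, r₂₃ = 2.04 m.
U = (3.33) + (-0.0338) + (-0.0459) = 3.25 J.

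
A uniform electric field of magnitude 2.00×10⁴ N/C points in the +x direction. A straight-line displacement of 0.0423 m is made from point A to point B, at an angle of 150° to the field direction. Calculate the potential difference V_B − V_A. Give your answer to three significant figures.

733 V

Only the component of displacement along E changes the potential: ΔV = −E·d·cosθ.
ΔV = −(2.00×10⁴ V/m)(0.0423 m)cos150° = 733 V.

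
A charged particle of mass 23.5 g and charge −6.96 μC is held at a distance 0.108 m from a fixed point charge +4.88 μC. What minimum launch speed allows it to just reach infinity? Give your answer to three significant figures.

15.5 m/s

To just escape, total mechanical energy must reach zero at infinity: ½mv²_min + U = 0, so ½mv²_min = −U = |kQq|/r.
|U| = |kQq|/r = (8.99×10⁹ N·m²/C²)(4.88×10⁻⁶)(6.96×10⁻⁶)/(0.108) = 2.83 J.
v_min = √(2|U|/m) = √(2·2.83/0.0235) = 15.5 m/s.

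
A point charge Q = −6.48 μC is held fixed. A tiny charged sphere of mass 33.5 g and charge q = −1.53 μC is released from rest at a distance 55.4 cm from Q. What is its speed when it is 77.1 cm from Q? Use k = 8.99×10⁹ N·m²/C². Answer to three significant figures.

1.64 m/s

Only the electrostatic force acts, so mechanical energy is conserved: ½mv² = U₁ − U₂ = kQq(1/r₁ − 1/r₂).
U₁ − U₂ = (8.99×10⁹ N·m²/C²)(-6.48×10⁻⁶ C)(-1.53×10⁻⁶ C)(1/0.554 − 1/0.771) = 0.0453 J.
v = √(2·0.0453/0.0335) = 1.64 m/s.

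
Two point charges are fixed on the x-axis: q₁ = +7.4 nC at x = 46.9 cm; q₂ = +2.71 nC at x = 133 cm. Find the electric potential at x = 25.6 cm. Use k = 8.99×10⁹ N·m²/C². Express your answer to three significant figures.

335 V

The total potential is the scalar sum of each charge's contribution, V = Σ kqᵢ/rᵢ.
Distances from the field point to each charge: r₁ = 0.213 m, r₂ = 1.07 m.
V = k[(7.40×10⁻⁹)/(0.213) + (2.71×10⁻⁹)/(1.07)] = 335 V.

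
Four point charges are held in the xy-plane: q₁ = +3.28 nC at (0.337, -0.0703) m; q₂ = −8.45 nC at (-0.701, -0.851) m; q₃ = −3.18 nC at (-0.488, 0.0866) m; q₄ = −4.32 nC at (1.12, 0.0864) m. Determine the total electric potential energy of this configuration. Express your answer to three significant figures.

2.53×10⁻⁸ J

The assembly work is the sum of pairwise potential energies, U = Σ_{i<j} kqᵢqⱼ/rᵢⱼ.
Pair separations: r₁₂ = 1.30 m, r₁₃ = 0.840 m, r₁₄ = 0.799 m, r₂₃ = 0.961 m, r₂₄ = 2.05 m, r₃₄ = 1.61 m.
Summing all 6 pair terms gives U = 2.53×10⁻⁸ J.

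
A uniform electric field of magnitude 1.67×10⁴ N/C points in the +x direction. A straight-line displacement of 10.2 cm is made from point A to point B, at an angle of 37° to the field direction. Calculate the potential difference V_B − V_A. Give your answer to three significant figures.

-1360 V

Only the component of displacement along E changes the potential: ΔV = −E·d·cosθ.
ΔV = −(1.67×10⁴ V/m)(0.102 m)cos37° = -1360 V.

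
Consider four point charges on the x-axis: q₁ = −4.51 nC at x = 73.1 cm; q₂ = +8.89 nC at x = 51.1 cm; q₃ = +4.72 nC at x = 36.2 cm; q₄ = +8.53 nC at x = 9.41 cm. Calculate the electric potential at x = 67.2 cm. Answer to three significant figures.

The total potential is the scalar sum of each charge's contribution, V = Σ kqᵢ/rᵢ.
Distances from the field point to each charge: r₁ = 0.0590 m, r₂ = 0.161 m, r₃ = 0.310 m, r₄ = 0.578 m.
V = k[(-4.51×10⁻⁹)/(0.0590) + (8.89×10⁻⁹)/(0.161) + (4.72×10⁻⁹)/(0.310) + (8.53×10⁻⁹)/(0.578)] = 78.8 V.

78.8 V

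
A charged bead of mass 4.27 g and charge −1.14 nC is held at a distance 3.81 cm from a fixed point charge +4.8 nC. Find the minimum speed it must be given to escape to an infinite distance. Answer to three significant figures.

To just escape, total mechanical energy must reach zero at infinity: ½mv²_min + U = 0, so ½mv²_min = −U = |kQq|/r.
|U| = |kQq|/r = (8.99×10⁹ N·m²/C²)(4.80×10⁻⁹)(1.14×10⁻⁹)/(0.0381) = 1.29×10⁻⁶ J.
v_min = √(2|U|/m) = √(2·1.29×10⁻⁶/4.27×10⁻³) = 0.0246 m/s.

0.0246 m/s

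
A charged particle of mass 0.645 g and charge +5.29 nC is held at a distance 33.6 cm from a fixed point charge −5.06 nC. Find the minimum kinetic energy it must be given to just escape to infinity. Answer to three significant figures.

To just escape, total mechanical energy must reach zero at infinity: ½mv²_min + U = 0, so ½mv²_min = −U = |kQq|/r.
|U| = |kQq|/r = (8.99×10⁹ N·m²/C²)(5.06×10⁻⁹)(5.29×10⁻⁹)/(0.336) = 7.16×10⁻⁷ J.

7.16×10⁻⁷ J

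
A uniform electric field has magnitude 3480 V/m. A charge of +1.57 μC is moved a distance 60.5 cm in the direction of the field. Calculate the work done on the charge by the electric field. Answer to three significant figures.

The potential change for a displacement 60.5 cm in the direction of the field is ΔV = −Ed = -2110 V.
W_field = −qΔV = 3.31×10⁻³ J.

3.31×10⁻³ J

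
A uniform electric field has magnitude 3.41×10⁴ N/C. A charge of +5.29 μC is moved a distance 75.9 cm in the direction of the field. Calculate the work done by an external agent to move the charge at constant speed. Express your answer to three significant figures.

-0.137 J

The potential change for a displacement 75.9 cm in the direction of the field is ΔV = −Ed = -2.59×10⁴ V.
W_ext = qΔV = -0.137 J.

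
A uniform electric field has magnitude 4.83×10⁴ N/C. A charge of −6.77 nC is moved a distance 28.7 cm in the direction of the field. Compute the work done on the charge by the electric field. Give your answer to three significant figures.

The potential change for a displacement 28.7 cm in the direction of the field is ΔV = −Ed = -1.39×10⁴ V.
W_field = −qΔV = -9.38×10⁻⁵ J.

-9.38×10⁻⁵ J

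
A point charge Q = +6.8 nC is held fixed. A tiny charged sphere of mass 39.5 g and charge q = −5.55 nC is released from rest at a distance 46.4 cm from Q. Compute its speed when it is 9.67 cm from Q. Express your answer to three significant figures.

0.0119 m/s

Only the electrostatic force acts, so mechanical energy is conserved: ½mv² = U₁ − U₂ = kQq(1/r₁ − 1/r₂).
U₁ − U₂ = (8.99×10⁹ N·m²/C²)(6.80×10⁻⁹ C)(-5.55×10⁻⁹ C)(1/0.464 − 1/0.0967) = 2.78×10⁻⁶ J.
v = √(2·2.78×10⁻⁶/0.0395) = 0.0119 m/s.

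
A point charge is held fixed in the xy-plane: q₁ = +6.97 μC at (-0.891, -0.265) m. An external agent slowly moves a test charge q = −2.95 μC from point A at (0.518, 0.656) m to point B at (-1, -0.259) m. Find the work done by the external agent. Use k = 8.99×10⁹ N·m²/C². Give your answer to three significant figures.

-1.58 J

For quasistatic motion the external work equals the change in potential energy: W_ext = qΔV = q(V_B − V_A).
At A: distance to the source charge is 1.68 m; V_A = kq₁/r = 3.72×10⁴ V.
At B: distance to the source charge is 0.109 m; V_B = kq₁/r = 5.74×10⁵ V.
ΔV = V_B − V_A = 5.37×10⁵ V.
W_ext = qΔV = (-2.95×10⁻⁶ C)(5.37×10⁵ V) = -1.58 J.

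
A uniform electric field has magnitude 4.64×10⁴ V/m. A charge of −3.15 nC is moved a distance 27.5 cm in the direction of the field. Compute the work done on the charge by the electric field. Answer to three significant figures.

-4.02×10⁻⁵ J

The potential change for a displacement 27.5 cm in the direction of the field is ΔV = −Ed = -1.28×10⁴ V.
W_field = −qΔV = -4.02×10⁻⁵ J.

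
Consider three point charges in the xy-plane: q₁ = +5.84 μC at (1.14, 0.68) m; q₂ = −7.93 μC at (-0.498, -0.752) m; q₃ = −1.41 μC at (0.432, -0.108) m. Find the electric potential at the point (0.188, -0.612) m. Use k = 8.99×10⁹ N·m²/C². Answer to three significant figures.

Electric potential is a scalar, so the contributions from each charge add algebraically: V = Σ kqᵢ/rᵢ.
Distances from the field point to each charge: r₁ = 1.60 m, r₂ = 0.700 m, r₃ = 0.560 m.
V = k[(5.84×10⁻⁶)/(1.60) + (-7.93×10⁻⁶)/(0.700) + (-1.41×10⁻⁶)/(0.560)] = -9.17×10⁴ V.

-9.17×10⁴ V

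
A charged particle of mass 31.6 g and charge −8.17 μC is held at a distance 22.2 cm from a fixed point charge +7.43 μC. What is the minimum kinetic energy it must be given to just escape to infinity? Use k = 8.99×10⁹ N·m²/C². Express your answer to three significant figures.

2.46 J

To just escape, total mechanical energy must reach zero at infinity: ½mv²_min + U = 0, so ½mv²_min = −U = |kQq|/r.
|U| = |kQq|/r = (8.99×10⁹ N·m²/C²)(7.43×10⁻⁶)(8.17×10⁻⁶)/(0.222) = 2.46 J.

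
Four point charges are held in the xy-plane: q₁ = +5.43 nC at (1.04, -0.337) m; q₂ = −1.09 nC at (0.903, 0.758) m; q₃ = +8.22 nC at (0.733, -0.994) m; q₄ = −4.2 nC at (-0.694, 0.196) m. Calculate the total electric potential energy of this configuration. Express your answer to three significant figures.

2.04×10⁻⁷ J

The work to assemble the configuration equals its total potential energy, U = Σ kqᵢqⱼ/rᵢⱼ over all pairs.
Pair separations: r₁₂ = 1.10 m, r₁₃ = 0.725 m, r₁₄ = 1.81 m, r₂₃ = 1.76 m, r₂₄ = 1.69 m, r₃₄ = 1.86 m.
Summing all 6 pair terms gives U = 2.04×10⁻⁷ J.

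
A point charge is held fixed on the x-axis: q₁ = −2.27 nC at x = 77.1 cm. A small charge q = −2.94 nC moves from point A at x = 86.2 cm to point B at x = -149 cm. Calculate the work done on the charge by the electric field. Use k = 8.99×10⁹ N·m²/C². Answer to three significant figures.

The work done by the electric force is W_field = −ΔU = −q(V_B − V_A) = q(V_A − V_B).
At A: distance to the source charge is 0.0910 m; V_A = kq₁/r = -224 V.
At B: distance to the source charge is 2.26 m; V_B = kq₁/r = -9.03 V.
ΔV = V_B − V_A = 215 V.
W_field = −qΔV = −(-2.94×10⁻⁹ C)(215 V) = 6.33×10⁻⁷ J.

6.33×10⁻⁷ J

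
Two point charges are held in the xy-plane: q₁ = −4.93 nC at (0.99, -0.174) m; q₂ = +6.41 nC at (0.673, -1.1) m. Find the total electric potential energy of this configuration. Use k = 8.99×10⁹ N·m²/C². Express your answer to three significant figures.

The work to assemble the configuration equals its total potential energy, U = Σ kqᵢqⱼ/rᵢⱼ over all pairs.
Pair separations: r₁₂ = 0.979 m.
U = (-2.90×10⁻⁷) = -2.90×10⁻⁷ J.

-2.90×10⁻⁷ J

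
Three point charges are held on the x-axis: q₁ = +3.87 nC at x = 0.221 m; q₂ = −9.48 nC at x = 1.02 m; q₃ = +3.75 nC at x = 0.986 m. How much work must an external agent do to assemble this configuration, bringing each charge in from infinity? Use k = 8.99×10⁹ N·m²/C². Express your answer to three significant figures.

-9.64×10⁻⁶ J

The assembly work is the sum of pairwise potential energies, U = Σ_{i<j} kqᵢqⱼ/rᵢⱼ.
Pair separations: r₁₂ = 0.799 m, r₁₃ = 0.765 m, r₂₃ = 0.0340 m.
U = (-4.13×10⁻⁷) + (1.71×10⁻⁷) + (-9.40×10⁻⁶) = -9.64×10⁻⁶ J.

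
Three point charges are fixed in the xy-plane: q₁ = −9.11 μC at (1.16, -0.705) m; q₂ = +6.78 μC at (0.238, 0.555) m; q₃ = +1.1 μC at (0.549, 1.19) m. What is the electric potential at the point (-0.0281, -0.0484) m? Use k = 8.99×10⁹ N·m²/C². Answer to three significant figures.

3.93×10⁴ V

The total potential is the scalar sum of each charge's contribution, V = Σ kqᵢ/rᵢ.
Distances from the field point to each charge: r₁ = 1.36 m, r₂ = 0.659 m, r₃ = 1.37 m.
V = k[(-9.11×10⁻⁶)/(1.36) + (6.78×10⁻⁶)/(0.659) + (1.10×10⁻⁶)/(1.37)] = 3.93×10⁴ V.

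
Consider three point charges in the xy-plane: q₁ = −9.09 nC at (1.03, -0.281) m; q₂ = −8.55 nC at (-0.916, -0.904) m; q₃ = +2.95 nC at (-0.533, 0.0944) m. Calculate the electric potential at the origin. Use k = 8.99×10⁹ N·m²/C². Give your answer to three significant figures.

-87.3 V

The total potential is the scalar sum of each charge's contribution, V = Σ kqᵢ/rᵢ.
Distances from the field point to each charge: r₁ = 1.07 m, r₂ = 1.29 m, r₃ = 0.541 m.
V = k[(-9.09×10⁻⁹)/(1.07) + (-8.55×10⁻⁹)/(1.29) + (2.95×10⁻⁹)/(0.541)] = -87.3 V.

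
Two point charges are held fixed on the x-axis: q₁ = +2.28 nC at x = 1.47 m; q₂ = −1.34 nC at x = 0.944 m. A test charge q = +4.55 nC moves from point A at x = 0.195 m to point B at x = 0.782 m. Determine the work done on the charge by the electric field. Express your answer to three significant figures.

The work done by the electric force is W_field = −ΔU = −q(V_B − V_A) = q(V_A − V_B).
At A: distances to the source charges are 1.27 m, 0.749 m; V_A = Σ kqᵢ/rᵢ = -7.34×10⁻³ V.
At B: distances to the source charges are 0.688 m, 0.162 m; V_B = Σ kqᵢ/rᵢ = -44.6 V.
ΔV = V_B − V_A = -44.6 V.
W_field = −qΔV = −(4.55×10⁻⁹ C)(-44.6 V) = 2.03×10⁻⁷ J.

2.03×10⁻⁷ J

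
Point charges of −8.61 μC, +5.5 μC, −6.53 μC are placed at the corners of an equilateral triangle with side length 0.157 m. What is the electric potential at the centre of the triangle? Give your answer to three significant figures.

The total potential is the scalar sum of each charge's contribution, V = Σ kqᵢ/rᵢ.
The distance from each vertex to the centroid is a/√3 = 0.0906 m.
V = k[(-8.61×10⁻⁶)/(0.0906) + (5.50×10⁻⁶)/(0.0906) + (-6.53×10⁻⁶)/(0.0906)] = -9.56×10⁵ V.

-9.56×10⁵ V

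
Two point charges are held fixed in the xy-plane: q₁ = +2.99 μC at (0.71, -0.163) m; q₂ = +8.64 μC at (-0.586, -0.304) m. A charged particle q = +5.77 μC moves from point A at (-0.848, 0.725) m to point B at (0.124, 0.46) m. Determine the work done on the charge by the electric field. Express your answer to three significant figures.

The work done by the electric force is W_field = −ΔU = −q(V_B − V_A) = q(V_A − V_B).
At A: distances to the source charges are 1.79 m, 1.06 m; V_A = Σ kqᵢ/rᵢ = 8.81×10⁴ V.
At B: distances to the source charges are 0.855 m, 1.04 m; V_B = Σ kqᵢ/rᵢ = 1.06×10⁵ V.
ΔV = V_B − V_A = 1.78×10⁴ V.
W_field = −qΔV = −(5.77×10⁻⁶ C)(1.78×10⁴ V) = -0.102 J.

-0.102 J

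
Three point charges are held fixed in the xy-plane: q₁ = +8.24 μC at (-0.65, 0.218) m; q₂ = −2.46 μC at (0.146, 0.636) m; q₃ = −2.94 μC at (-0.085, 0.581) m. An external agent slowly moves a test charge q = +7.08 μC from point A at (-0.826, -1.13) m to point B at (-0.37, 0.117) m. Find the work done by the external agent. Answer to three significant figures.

For quasistatic motion the external work equals the change in potential energy: W_ext = qΔV = q(V_B − V_A).
At A: distances to the source charges are 1.36 m, 2.02 m, 1.86 m; V_A = Σ kqᵢ/rᵢ = 2.93×10⁴ V.
At B: distances to the source charges are 0.298 m, 0.732 m, 0.545 m; V_B = Σ kqᵢ/rᵢ = 1.70×10⁵ V.
ΔV = V_B − V_A = 1.41×10⁵ V.
W_ext = qΔV = (7.08×10⁻⁶ C)(1.41×10⁵ V) = 0.997 J.

0.997 J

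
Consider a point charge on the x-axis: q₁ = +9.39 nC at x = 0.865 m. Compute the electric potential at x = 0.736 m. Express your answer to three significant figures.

654 V

Electric potential is a scalar, so the contributions from each charge add algebraically: V = Σ kqᵢ/rᵢ.
V = k[(9.39×10⁻⁹)/(0.129)] = 654 V.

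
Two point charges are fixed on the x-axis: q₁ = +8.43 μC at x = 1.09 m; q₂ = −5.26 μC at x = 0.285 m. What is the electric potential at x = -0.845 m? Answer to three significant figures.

-2680 V

Electric potential is a scalar, so the contributions from each charge add algebraically: V = Σ kqᵢ/rᵢ.
Distances from the field point to each charge: r₁ = 1.94 m, r₂ = 1.13 m.
V = k[(8.43×10⁻⁶)/(1.94) + (-5.26×10⁻⁶)/(1.13)] = -2680 V.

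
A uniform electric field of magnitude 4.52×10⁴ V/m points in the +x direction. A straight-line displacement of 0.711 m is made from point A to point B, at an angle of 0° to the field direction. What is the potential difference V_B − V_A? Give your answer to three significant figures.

Only the component of displacement along E changes the potential: ΔV = −E·d·cosθ.
ΔV = −(4.52×10⁴ V/m)(0.711 m)cos0° = -3.21×10⁴ V.

-3.21×10⁴ V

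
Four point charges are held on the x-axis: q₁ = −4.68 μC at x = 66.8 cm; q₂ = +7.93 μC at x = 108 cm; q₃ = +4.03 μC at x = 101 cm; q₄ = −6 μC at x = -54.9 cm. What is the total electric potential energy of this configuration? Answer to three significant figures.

2.60 J

The assembly work is the sum of pairwise potential energies, U = Σ_{i<j} kqᵢqⱼ/rᵢⱼ.
Pair separations: r₁₂ = 0.412 m, r₁₃ = 0.342 m, r₁₄ = 1.22 m, r₂₃ = 0.0700 m, r₂₄ = 1.63 m, r₃₄ = 1.56 m.
Summing all 6 pair terms gives U = 2.60 J.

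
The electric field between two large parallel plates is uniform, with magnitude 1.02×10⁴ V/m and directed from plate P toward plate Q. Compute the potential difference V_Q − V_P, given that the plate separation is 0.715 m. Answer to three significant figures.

-7290 V

In a uniform field, potential decreases in the direction of E: ΔV = −E·d for a displacement d parallel to E.
Going from P to Q is a displacement of 0.715 m along the field, so V_Q − V_P = −Ed = -7290 V.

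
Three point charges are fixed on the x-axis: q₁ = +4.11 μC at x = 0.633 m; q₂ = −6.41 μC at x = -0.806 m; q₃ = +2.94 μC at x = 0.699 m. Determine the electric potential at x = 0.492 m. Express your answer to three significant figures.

Electric potential is a scalar, so the contributions from each charge add algebraically: V = Σ kqᵢ/rᵢ.
Distances from the field point to each charge: r₁ = 0.141 m, r₂ = 1.30 m, r₃ = 0.207 m.
V = k[(4.11×10⁻⁶)/(0.141) + (-6.41×10⁻⁶)/(1.30) + (2.94×10⁻⁶)/(0.207)] = 3.45×10⁵ V.

3.45×10⁵ V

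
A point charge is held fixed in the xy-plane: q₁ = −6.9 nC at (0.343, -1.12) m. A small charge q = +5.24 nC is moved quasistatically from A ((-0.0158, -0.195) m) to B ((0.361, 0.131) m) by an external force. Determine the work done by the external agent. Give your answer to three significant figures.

For quasistatic motion the external work equals the change in potential energy: W_ext = qΔV = q(V_B − V_A).
At A: distance to the source charge is 0.992 m; V_A = kq₁/r = -62.5 V.
At B: distance to the source charge is 1.25 m; V_B = kq₁/r = -49.6 V.
ΔV = V_B − V_A = 12.9 V.
W_ext = qΔV = (5.24×10⁻⁹ C)(12.9 V) = 6.78×10⁻⁸ J.

6.78×10⁻⁸ J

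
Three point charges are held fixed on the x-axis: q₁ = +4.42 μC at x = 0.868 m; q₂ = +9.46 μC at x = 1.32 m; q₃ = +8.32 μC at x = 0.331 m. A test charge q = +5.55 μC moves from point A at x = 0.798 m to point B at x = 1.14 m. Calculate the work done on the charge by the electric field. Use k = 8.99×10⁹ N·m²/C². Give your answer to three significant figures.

0.997 J

The work done by the electric force is W_field = −ΔU = −q(V_B − V_A) = q(V_A − V_B).
At A: distances to the source charges are 0.0700 m, 0.522 m, 0.467 m; V_A = Σ kqᵢ/rᵢ = 8.91×10⁵ V.
At B: distances to the source charges are 0.272 m, 0.180 m, 0.809 m; V_B = Σ kqᵢ/rᵢ = 7.11×10⁵ V.
ΔV = V_B − V_A = -1.80×10⁵ V.
W_field = −qΔV = −(5.55×10⁻⁶ C)(-1.80×10⁵ V) = 0.997 J.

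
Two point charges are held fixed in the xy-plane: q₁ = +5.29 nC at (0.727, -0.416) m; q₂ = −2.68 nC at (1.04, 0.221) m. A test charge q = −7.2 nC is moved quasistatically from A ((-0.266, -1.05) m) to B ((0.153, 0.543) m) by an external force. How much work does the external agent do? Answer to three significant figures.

7.29×10⁻⁸ J

For quasistatic motion the external work equals the change in potential energy: W_ext = qΔV = q(V_B − V_A).
At A: distances to the source charges are 1.18 m, 1.82 m; V_A = Σ kqᵢ/rᵢ = 27.1 V.
At B: distances to the source charges are 1.12 m, 0.944 m; V_B = Σ kqᵢ/rᵢ = 17.0 V.
ΔV = V_B − V_A = -10.1 V.
W_ext = qΔV = (-7.20×10⁻⁹ C)(-10.1 V) = 7.29×10⁻⁸ J.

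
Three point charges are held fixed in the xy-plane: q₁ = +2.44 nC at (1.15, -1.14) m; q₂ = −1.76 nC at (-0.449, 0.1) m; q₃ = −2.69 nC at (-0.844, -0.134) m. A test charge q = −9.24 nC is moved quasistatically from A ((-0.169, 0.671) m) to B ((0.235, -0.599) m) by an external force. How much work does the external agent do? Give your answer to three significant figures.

-2.03×10⁻⁷ J

For quasistatic motion the external work equals the change in potential energy: W_ext = qΔV = q(V_B − V_A).
At A: distances to the source charges are 2.24 m, 0.636 m, 1.05 m; V_A = Σ kqᵢ/rᵢ = -38.1 V.
At B: distances to the source charges are 1.06 m, 0.978 m, 1.17 m; V_B = Σ kqᵢ/rᵢ = -16.1 V.
ΔV = V_B − V_A = 22.0 V.
W_ext = qΔV = (-9.24×10⁻⁹ C)(22.0 V) = -2.03×10⁻⁷ J.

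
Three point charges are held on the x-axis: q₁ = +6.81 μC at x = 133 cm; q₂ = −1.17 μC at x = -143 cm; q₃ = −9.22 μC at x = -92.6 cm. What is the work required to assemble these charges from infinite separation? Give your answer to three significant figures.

-0.0837 J

The assembly work is the sum of pairwise potential energies, U = Σ_{i<j} kqᵢqⱼ/rᵢⱼ.
Pair separations: r₁₂ = 2.76 m, r₁₃ = 2.26 m, r₂₃ = 0.504 m.
U = (-0.0260) + (-0.250) + (0.192) = -0.0837 J.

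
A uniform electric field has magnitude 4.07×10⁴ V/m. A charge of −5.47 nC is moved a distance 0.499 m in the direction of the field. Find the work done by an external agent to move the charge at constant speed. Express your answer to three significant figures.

1.11×10⁻⁴ J

The potential change for a displacement 0.499 m in the direction of the field is ΔV = −Ed = -2.03×10⁴ V.
W_ext = qΔV = 1.11×10⁻⁴ J.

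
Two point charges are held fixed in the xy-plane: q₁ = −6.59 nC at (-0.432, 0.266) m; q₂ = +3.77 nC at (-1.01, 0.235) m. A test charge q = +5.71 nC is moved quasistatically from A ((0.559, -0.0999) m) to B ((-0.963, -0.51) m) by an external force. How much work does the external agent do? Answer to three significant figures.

For quasistatic motion the external work equals the change in potential energy: W_ext = qΔV = q(V_B − V_A).
At A: distances to the source charges are 1.06 m, 1.60 m; V_A = Σ kqᵢ/rᵢ = -35.0 V.
At B: distances to the source charges are 0.940 m, 0.746 m; V_B = Σ kqᵢ/rᵢ = -17.6 V.
ΔV = V_B − V_A = 17.4 V.
W_ext = qΔV = (5.71×10⁻⁹ C)(17.4 V) = 9.91×10⁻⁸ J.

9.91×10⁻⁸ J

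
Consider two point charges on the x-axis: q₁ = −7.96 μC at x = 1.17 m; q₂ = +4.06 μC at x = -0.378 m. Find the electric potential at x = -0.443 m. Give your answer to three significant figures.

Electric potential is a scalar, so the contributions from each charge add algebraically: V = Σ kqᵢ/rᵢ.
Distances from the field point to each charge: r₁ = 1.61 m, r₂ = 0.0650 m.
V = k[(-7.96×10⁻⁶)/(1.61) + (4.06×10⁻⁶)/(0.0650)] = 5.17×10⁵ V.

5.17×10⁵ V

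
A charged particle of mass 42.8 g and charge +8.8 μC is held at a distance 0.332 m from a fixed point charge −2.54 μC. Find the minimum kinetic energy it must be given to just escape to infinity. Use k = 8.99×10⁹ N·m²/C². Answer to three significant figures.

To just escape, total mechanical energy must reach zero at infinity: ½mv²_min + U = 0, so ½mv²_min = −U = |kQq|/r.
|U| = |kQq|/r = (8.99×10⁹ N·m²/C²)(2.54×10⁻⁶)(8.80×10⁻⁶)/(0.332) = 0.605 J.

0.605 J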